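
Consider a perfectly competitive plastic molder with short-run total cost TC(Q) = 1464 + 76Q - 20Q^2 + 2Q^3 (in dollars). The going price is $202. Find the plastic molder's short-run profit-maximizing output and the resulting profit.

Profit = -$168 at Q = 9

AVC = 76 - 20Q + 2Q^2; min AVC = $26 at Q = 5. Since P = $202 ≥ min AVC, the firm produces.
With MC = 76 - 40Q + 6Q^2, P = MC on the upward-sloping part at Q* = 9.
TR = 202·9 = 1818. TC = 1464 + 522 = 1986. Profit = 1818 − 1986 = -$168.
That loss of $168 beats the $1464 the firm would lose by shutting down; producing recovers $1296 of fixed cost.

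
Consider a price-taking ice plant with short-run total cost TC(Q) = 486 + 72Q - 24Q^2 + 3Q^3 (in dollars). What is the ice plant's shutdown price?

$24 per unit

The shutdown price is the minimum of AVC. VC = 72Q - 24Q^2 + 3Q^3, so AVC = 72 - 24Q + 3Q^2.
dAVC/dQ = -24 + 6Q = 0 gives Q = 4. min AVC = 72 - 24·4 + 3·4^2 = 24.
The firm shuts down for any P below $24.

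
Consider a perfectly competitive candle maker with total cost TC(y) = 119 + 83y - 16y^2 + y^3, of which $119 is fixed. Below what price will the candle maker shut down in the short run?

Short-run supply begins at min AVC. From VC = 83y - 16y^2 + y^3, AVC = 83 - 16y + y^2.
At the minimum of AVC, MC = AVC. MC = 83 - 32y + 3y^2; setting MC = AVC gives 2y^2 - 16y = 0, so y = 8. min AVC = 19.
So the shutdown price is $19.

$19 per unit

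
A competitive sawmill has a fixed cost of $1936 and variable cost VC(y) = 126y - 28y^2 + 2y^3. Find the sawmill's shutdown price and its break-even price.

AVC = 126 - 28y + 2y^2; minimized at y = 7, giving min AVC = $28. That is the shutdown price.
ATC = 1936/y + 126 - 28y + 2y^2. Setting dATC/dy = −1936/y^2 − 28 + 4y = 0 gives y = 11 (since 4·11^3 − 28·11^2 = 1936).
min ATC = 1936/11 + 126 − 28·11 + 2·11^2 = $236. That is the break-even price.
For $28 ≤ P < $236 the firm produces at a loss; below $28 it shuts down.

Shutdown price = $28; break-even price = $236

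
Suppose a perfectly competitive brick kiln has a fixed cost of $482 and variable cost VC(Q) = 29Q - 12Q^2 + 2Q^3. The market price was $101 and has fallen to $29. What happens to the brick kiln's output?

MC = 29 - 24Q + 6Q^2; the shutdown threshold is min AVC = $11 (at Q = 3).
At P = $101 ≥ min AVC, set P = MC on the rising branch: Q = 6.
At P = $29 ≥ min AVC, set P = MC: Q = 4. The firm stays open but cuts output.

Output falls from 6 to 4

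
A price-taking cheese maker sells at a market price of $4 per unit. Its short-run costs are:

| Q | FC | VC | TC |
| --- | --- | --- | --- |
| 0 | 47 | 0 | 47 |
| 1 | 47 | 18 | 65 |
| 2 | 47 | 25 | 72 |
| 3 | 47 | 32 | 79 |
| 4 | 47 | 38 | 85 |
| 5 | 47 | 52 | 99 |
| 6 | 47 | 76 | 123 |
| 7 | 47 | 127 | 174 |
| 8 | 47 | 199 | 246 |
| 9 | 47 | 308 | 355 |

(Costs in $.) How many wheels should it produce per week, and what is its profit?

Compute π = P·Q − TC at each output: Q=0: -47; Q=1: -61; Q=2: -64; Q=3: -67; Q=4: -69; Q=5: -79; Q=6: -99; Q=7: -146; Q=8: -214; Q=9: -319.
Profit is highest at Q = 0. Equivalently, the lowest AVC in the table is 38/4 ≈ $9.50 at Q = 4, and P = $4 falls below it — price never covers variable cost, so the firm shuts down and loses only its fixed cost.

Q = 0 (shut down); profit = -$47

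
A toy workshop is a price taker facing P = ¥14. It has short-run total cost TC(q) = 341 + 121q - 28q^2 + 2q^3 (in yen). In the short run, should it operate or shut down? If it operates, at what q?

Strip out fixed cost: VC = 121q - 28q^2 + 2q^3. Then AVC = 121 - 28q + 2q^2 and MC = 121 - 56q + 6q^2.
AVC hits its minimum where MC = AVC, at q = 7, giving min AVC = 121 - 28·7 + 2·7^2 = ¥23.
Since P = ¥14 < min AVC = ¥23, price fails to cover variable cost at any output.
Shutting down limits the loss to fixed cost, ¥341.

Shut down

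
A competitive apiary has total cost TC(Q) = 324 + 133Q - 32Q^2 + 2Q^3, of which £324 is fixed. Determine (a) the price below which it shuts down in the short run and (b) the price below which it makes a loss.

Shutdown price = £5; break-even price = £43

Shutdown price = min AVC. AVC = 133 - 32Q + 2Q^2, with vertex at Q = 8 and minimum £5.
ATC = 324/Q + 133 - 32Q + 2Q^2. Setting dATC/dQ = −324/Q^2 − 32 + 4Q = 0 gives Q = 9 (since 4·9^3 − 32·9^2 = 324).
min ATC = 324/9 + 133 − 32·9 + 2·9^2 = £43. That is the break-even price.
Between these two prices the firm operates at a loss; above £43 it earns a profit.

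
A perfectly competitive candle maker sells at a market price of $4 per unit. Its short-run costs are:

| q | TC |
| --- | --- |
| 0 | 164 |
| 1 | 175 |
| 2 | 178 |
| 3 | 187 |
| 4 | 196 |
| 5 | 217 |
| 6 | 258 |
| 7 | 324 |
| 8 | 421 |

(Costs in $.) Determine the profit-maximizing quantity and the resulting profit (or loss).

q = 0 (shut down); profit = -$164

Profit at each row (π = 4q − TC): q=0: -164; q=1: -171; q=2: -170; q=3: -175; q=4: -180; q=5: -197; q=6: -234; q=7: -296; q=8: -389.
Profit is highest at q = 0. Equivalently, the lowest AVC in the table is 14/2 ≈ $7 at q = 2, and P = $4 falls below it — price never covers variable cost, so the firm shuts down and loses only its fixed cost.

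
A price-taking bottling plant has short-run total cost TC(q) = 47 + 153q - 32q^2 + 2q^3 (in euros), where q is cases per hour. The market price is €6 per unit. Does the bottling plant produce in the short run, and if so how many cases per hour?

Variable cost is VC = 153q - 32q^2 + 2q^3, so AVC = VC/q = 153 - 32q + 2q^2 and MC = dTC/dq = 153 - 64q + 6q^2.
The AVC parabola has its vertex at q = 32/4 = 8, where AVC = 153 - 32·8 + 2·8^2 = €25.
With P < min AVC (€6 < €25), every unit sold adds to the loss.
Best response: produce nothing and absorb the €47 fixed cost.

Shut down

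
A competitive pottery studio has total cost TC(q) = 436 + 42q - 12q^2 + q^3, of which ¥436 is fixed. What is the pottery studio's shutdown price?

¥6 per unit

Short-run supply begins at min AVC. From VC = 42q - 12q^2 + q^3, AVC = 42 - 12q + q^2.
At the minimum of AVC, MC = AVC. MC = 42 - 24q + 3q^2; setting MC = AVC gives 2q^2 - 12q = 0, so q = 6. min AVC = 6.
So the shutdown price is ¥6.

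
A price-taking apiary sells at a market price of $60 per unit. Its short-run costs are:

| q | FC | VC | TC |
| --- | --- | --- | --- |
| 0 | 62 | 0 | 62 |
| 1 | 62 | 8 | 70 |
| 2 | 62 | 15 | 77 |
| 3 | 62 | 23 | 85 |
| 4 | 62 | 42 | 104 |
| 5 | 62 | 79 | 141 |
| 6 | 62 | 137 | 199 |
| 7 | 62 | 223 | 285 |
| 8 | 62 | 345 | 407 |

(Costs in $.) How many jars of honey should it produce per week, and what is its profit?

Compute π = P·q − TC at each output: q=0: -62; q=1: -10; q=2: 43; q=3: 95; q=4: 136; q=5: 159; q=6: 161; q=7: 135; q=8: 73.
Profit is maximized at q = 6. AVC there is 137/6 = $22.83 ≤ P, so producing beats shutting down (which would give -$62).

q = 6; profit = $161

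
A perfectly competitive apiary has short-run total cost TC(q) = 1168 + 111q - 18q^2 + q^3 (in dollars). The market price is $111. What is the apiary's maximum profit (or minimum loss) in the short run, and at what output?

Profit = -$304 at q = 12

AVC = 111 - 18q + q^2; min AVC = $30 at q = 9. Since P = $111 ≥ min AVC, the firm produces.
With MC = 111 - 36q + 3q^2, P = MC on the upward-sloping part at q* = 12.
TR = 111·12 = 1332. TC = 1168 + 468 = 1636. Profit = 1332 − 1636 = -$304.
Shutting down would mean losing the fixed cost of $1168, so operating at a loss of $304 is better by $864.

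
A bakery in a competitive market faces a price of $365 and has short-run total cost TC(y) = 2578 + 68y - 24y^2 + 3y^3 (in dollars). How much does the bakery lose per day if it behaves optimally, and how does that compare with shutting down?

AVC = 68 - 24y + 3y^2; min AVC = $20 at y = 4. Since P = $365 ≥ min AVC, the firm produces.
MC = 68 - 48y + 9y^2. Setting P = MC and taking the root on the rising branch gives y* = 9.
TR = 365·9 = 3285. TC = 2578 + 855 = 3433. Profit = 3285 − 3433 = -$148.
Shutting down would mean losing the fixed cost of $2578, so operating at a loss of $148 is better by $2430.

Profit = -$148 at y = 9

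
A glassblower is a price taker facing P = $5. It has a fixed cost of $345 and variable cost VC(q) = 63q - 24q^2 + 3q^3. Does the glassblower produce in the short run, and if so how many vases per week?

From TC, MC = TC'(q) = 63 - 48q + 9q^2 and AVC = VC/q = 63 - 24q + 3q^2.
The AVC parabola has its vertex at q = 24/6 = 4, where AVC = 63 - 24·4 + 3·4^2 = $15.
P = $5 lies below min AVC = $15; no output level covers variable cost.
Shutting down limits the loss to fixed cost, $345.

Shut down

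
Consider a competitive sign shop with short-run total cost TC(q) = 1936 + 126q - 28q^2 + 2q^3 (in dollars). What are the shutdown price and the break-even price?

AVC = 126 - 28q + 2q^2; minimized at q = 7, giving min AVC = $28. That is the shutdown price.
ATC = 1936/q + 126 - 28q + 2q^2. Setting dATC/dq = −1936/q^2 − 28 + 4q = 0 gives q = 11 (since 4·11^3 − 28·11^2 = 1936).
min ATC = 1936/11 + 126 − 28·11 + 2·11^2 = $236. That is the break-even price.
Between these two prices the firm operates at a loss; above $236 it earns a profit.

Shutdown price = $28; break-even price = $236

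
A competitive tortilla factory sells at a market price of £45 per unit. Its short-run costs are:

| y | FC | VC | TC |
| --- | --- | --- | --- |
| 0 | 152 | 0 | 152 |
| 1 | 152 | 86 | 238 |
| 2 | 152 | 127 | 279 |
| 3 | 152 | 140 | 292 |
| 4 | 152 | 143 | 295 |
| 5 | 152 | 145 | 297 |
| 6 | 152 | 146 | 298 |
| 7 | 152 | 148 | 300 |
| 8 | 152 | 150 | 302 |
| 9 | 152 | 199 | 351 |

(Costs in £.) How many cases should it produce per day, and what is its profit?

Compute π = P·y − TC at each output: y=0: -152; y=1: -193; y=2: -189; y=3: -157; y=4: -115; y=5: -72; y=6: -28; y=7: 15; y=8: 58; y=9: 54.
Profit is maximized at y = 8. AVC there is 150/8 = £18.75 ≤ P, so producing beats shutting down (which would give -£152).

y = 8; profit = £58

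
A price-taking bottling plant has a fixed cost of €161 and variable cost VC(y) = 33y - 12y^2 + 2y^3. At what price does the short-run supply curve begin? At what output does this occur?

€15 per unit, at y = 3

The firm shuts down when price falls below the minimum of average variable cost. AVC = VC/y = 33 - 12y + 2y^2.
dAVC/dy = -12 + 4y = 0 gives y = 3. min AVC = 33 - 12·3 + 2·3^2 = 15.
The firm shuts down for any P below €15.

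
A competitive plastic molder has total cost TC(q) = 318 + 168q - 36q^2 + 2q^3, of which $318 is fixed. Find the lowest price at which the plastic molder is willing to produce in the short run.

$6 per unit

The shutdown price is the minimum of AVC. VC = 168q - 36q^2 + 2q^3, so AVC = 168 - 36q + 2q^2.
dAVC/dq = -36 + 4q = 0 gives q = 9. min AVC = 168 - 36·9 + 2·9^2 = 6.
For P < $6 the firm produces nothing.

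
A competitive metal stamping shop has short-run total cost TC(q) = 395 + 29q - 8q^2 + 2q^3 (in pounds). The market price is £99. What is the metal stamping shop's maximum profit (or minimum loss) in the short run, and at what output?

AVC = 29 - 8q + 2q^2 has its minimum £21 at q = 2; price £99 clears that bar, so the firm operates.
With MC = 29 - 16q + 6q^2, P = MC on the upward-sloping part at q* = 5.
TR = 99·5 = 495. TC = 395 + 195 = 590. Profit = 495 − 590 = -£95.
Shutting down would mean losing the fixed cost of £395, so operating at a loss of £95 is better by £300.

Profit = -£95 at q = 5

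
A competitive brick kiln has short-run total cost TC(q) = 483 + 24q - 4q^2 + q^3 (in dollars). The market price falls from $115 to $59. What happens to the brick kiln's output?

Output falls from 7 to 5

AVC = 24 - 4q + q^2, minimized at q = 2 where min AVC = $20. MC = 24 - 8q + 3q^2.
At P = $115 ≥ min AVC, set P = MC on the rising branch: q = 7.
At P = $59 ≥ min AVC, set P = MC: q = 5. The firm stays open but cuts output.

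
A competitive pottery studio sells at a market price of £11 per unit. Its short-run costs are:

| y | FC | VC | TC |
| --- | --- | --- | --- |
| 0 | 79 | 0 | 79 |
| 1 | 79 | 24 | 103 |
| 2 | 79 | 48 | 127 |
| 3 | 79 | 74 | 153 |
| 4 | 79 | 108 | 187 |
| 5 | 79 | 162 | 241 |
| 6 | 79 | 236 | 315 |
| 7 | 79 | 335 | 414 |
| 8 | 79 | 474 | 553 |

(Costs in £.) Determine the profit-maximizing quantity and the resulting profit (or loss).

y = 0 (shut down); profit = -£79

Tabulate TR − TC: y=0: -79; y=1: -92; y=2: -105; y=3: -120; y=4: -143; y=5: -186; y=6: -249; y=7: -337; y=8: -465.
Profit is highest at y = 0. Equivalently, the lowest AVC in the table is 24/1 ≈ £24 at y = 1, and P = £11 falls below it — price never covers variable cost, so the firm shuts down and loses only its fixed cost.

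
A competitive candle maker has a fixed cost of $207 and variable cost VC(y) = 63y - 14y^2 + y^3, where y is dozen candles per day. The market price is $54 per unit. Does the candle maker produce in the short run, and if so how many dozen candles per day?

Produce at y = 9

From TC, MC = TC'(y) = 63 - 28y + 3y^2 and AVC = VC/y = 63 - 14y + y^2.
AVC hits its minimum where MC = AVC, at y = 7, giving min AVC = 63 - 14·7 + 7^2 = $14.
P = $54 exceeds min AVC = $14, so the firm stays open.
Solving P = MC: 9 - 28y + 3y^2 = 0 ⇒ y = 1/3 or 9. On the upward-sloping branch, y* = 9.
Check: AVC at y = 9 is $18 ≤ P, so revenue covers variable cost.
Profit = P·y − TC = 54·9 − 369 = $117.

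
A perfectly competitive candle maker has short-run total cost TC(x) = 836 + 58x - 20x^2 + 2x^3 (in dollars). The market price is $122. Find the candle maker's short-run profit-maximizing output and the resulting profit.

Profit = -$68 at x = 8

AVC = 58 - 20x + 2x^2 has its minimum $8 at x = 5; price $122 clears that bar, so the firm operates.
MC = 58 - 40x + 6x^2. Setting P = MC and taking the root on the rising branch gives x* = 8.
TR = 122·8 = 976. TC = 836 + 208 = 1044. Profit = 976 − 1044 = -$68.
By producing, the firm covers all variable cost plus $768 of fixed cost; shutting down would lose the full $836.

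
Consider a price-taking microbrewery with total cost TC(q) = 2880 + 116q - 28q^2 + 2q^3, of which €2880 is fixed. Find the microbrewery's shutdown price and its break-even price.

Shutdown price = €18; break-even price = €308

Shutdown price = min AVC. AVC = 116 - 28q + 2q^2, with vertex at q = 7 and minimum €18.
ATC = 2880/q + 116 - 28q + 2q^2. Setting dATC/dq = −2880/q^2 − 28 + 4q = 0 gives q = 12 (since 4·12^3 − 28·12^2 = 2880).
min ATC = 2880/12 + 116 − 28·12 + 2·12^2 = €308. That is the break-even price.
For €18 ≤ P < €308 the firm produces at a loss; below €18 it shuts down.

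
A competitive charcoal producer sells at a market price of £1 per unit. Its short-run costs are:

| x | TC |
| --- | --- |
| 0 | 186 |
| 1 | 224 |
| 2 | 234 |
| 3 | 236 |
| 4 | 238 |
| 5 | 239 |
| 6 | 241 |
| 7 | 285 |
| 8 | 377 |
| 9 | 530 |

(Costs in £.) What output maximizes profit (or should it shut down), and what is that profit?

x = 0 (shut down); profit = -£186

Compute π = P·x − TC at each output: x=0: -186; x=1: -223; x=2: -232; x=3: -233; x=4: -234; x=5: -234; x=6: -235; x=7: -278; x=8: -369; x=9: -521.
Profit is highest at x = 0. Equivalently, the lowest AVC in the table is 55/6 ≈ £9.17 at x = 6, and P = £1 falls below it — price never covers variable cost, so the firm shuts down and loses only its fixed cost.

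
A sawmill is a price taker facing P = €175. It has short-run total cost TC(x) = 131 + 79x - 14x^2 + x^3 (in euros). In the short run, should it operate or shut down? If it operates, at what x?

Produce at x = 12

Strip out fixed cost: VC = 79x - 14x^2 + x^3. Then AVC = 79 - 14x + x^2 and MC = 79 - 28x + 3x^2.
AVC is minimized where dAVC/dx = -14 + 2x = 0, at x = 7; min AVC = 79 - 14·7 + 7^2 = €30.
Because €175 ≥ €30, revenue can cover variable cost; the firm operates.
P = MC gives -96 - 28x + 3x^2 = 0, with roots -8/3 and 12. Take the larger (rising MC): x* = 12.
Check: AVC at x = 12 is €55 ≤ P, so revenue covers variable cost.
Profit = P·x − TC = 175·12 − 791 = €1309.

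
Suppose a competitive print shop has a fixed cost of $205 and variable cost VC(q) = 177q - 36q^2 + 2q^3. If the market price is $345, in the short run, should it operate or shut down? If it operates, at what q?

Strip out fixed cost: VC = 177q - 36q^2 + 2q^3. Then AVC = 177 - 36q + 2q^2 and MC = 177 - 72q + 6q^2.
AVC hits its minimum where MC = AVC, at q = 9, giving min AVC = 177 - 36·9 + 2·9^2 = $15.
Since P = $345 ≥ min AVC = $15, price covers variable cost and the firm should produce.
P = MC gives -168 - 72q + 6q^2 = 0, with roots -2 and 14. Take the larger (rising MC): q* = 14.
Check: AVC at q = 14 is $65 ≤ P, so revenue covers variable cost.
Profit = P·q − TC = 345·14 − 1115 = $3715.

Produce at q = 14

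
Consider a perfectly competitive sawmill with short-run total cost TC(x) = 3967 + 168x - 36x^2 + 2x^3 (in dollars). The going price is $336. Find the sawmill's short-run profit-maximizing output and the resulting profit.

Profit = -$47 at x = 14

AVC = 168 - 36x + 2x^2; min AVC = $6 at x = 9. Since P = $336 ≥ min AVC, the firm produces.
With MC = 168 - 72x + 6x^2, P = MC on the upward-sloping part at x* = 14.
TR = 336·14 = 4704. TC = 3967 + 784 = 4751. Profit = 4704 − 4751 = -$47.
That loss of $47 beats the $3967 the firm would lose by shutting down; producing recovers $3920 of fixed cost.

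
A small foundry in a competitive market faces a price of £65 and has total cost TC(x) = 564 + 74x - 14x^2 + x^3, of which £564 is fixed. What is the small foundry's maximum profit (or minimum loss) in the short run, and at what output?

AVC = 74 - 14x + x^2; min AVC = £25 at x = 7. Since P = £65 ≥ min AVC, the firm produces.
MC = 74 - 28x + 3x^2. Setting P = MC and taking the root on the rising branch gives x* = 9.
TR = 65·9 = 585. TC = 564 + 261 = 825. Profit = 585 − 825 = -£240.
Shutting down would mean losing the fixed cost of £564, so operating at a loss of £240 is better by £324.

Profit = -£240 at x = 9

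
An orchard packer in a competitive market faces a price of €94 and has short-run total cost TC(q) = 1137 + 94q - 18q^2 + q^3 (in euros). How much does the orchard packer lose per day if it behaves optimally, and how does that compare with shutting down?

Profit = -€273 at q = 12

AVC = 94 - 18q + q^2; min AVC = €13 at q = 9. Since P = €94 ≥ min AVC, the firm produces.
With MC = 94 - 36q + 3q^2, P = MC on the upward-sloping part at q* = 12.
TR = 94·12 = 1128. TC = 1137 + 264 = 1401. Profit = 1128 − 1401 = -€273.
By producing, the firm covers all variable cost plus €864 of fixed cost; shutting down would lose the full €1137.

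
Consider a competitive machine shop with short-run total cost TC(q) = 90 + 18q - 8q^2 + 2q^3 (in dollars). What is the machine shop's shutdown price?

$10 per unit

The shutdown price is the minimum of AVC. VC = 18q - 8q^2 + 2q^3, so AVC = 18 - 8q + 2q^2.
dAVC/dq = -8 + 4q = 0 gives q = 2. min AVC = 18 - 8·2 + 2·2^2 = 10.
The firm shuts down for any P below $10.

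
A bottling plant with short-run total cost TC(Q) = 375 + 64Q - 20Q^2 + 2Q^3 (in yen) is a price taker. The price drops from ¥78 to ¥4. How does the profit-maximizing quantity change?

Output falls from 7 to 0 (the firm shuts down)

MC = 64 - 40Q + 6Q^2; the shutdown threshold is min AVC = ¥14 (at Q = 5).
With P = ¥78 above the shutdown price, P = MC gives Q = 7.
At P = ¥4 < min AVC = ¥14, price no longer covers variable cost at any output, so the firm shuts down: Q = 0.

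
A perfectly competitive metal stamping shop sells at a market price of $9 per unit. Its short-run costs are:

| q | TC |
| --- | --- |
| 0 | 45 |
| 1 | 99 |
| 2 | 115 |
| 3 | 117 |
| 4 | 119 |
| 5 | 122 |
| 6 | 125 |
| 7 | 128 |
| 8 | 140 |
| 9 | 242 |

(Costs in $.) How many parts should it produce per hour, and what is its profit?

Tabulate TR − TC: q=0: -45; q=1: -90; q=2: -97; q=3: -90; q=4: -83; q=5: -77; q=6: -71; q=7: -65; q=8: -68; q=9: -161.
Profit is highest at q = 0. Equivalently, the lowest AVC in the table is 83/7 ≈ $11.86 at q = 7, and P = $9 falls below it — price never covers variable cost, so the firm shuts down and loses only its fixed cost.

q = 0 (shut down); profit = -$45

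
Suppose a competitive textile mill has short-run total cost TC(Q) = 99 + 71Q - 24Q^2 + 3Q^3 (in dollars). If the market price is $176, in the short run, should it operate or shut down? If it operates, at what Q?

Produce at Q = 7

Variable cost is VC = 71Q - 24Q^2 + 3Q^3, so AVC = VC/Q = 71 - 24Q + 3Q^2 and MC = dTC/dQ = 71 - 48Q + 9Q^2.
The AVC parabola has its vertex at Q = 24/6 = 4, where AVC = 71 - 24·4 + 3·4^2 = $23.
P = $176 exceeds min AVC = $23, so the firm stays open.
Solving P = MC: -105 - 48Q + 9Q^2 = 0 ⇒ Q = -5/3 or 7. On the upward-sloping branch, Q* = 7.
Check: AVC at Q = 7 is $50 ≤ P, so revenue covers variable cost.
Profit = P·Q − TC = 176·7 − 449 = $783.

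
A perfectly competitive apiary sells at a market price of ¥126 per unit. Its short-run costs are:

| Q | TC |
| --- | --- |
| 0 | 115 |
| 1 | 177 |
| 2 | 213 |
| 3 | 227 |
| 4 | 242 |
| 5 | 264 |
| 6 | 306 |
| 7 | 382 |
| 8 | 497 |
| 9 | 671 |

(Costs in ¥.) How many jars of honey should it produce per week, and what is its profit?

Q = 8; profit = ¥511

Profit at each row (π = 126Q − TC): Q=0: -115; Q=1: -51; Q=2: 39; Q=3: 151; Q=4: 262; Q=5: 366; Q=6: 450; Q=7: 500; Q=8: 511; Q=9: 463.
Profit is maximized at Q = 8. AVC there is 382/8 = ¥47.75 ≤ P, so producing beats shutting down (which would give -¥115).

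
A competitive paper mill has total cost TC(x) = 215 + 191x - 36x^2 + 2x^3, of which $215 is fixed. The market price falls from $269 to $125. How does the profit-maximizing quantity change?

Output falls from 13 to 11

MC = 191 - 72x + 6x^2; the shutdown threshold is min AVC = $29 (at x = 9).
At P = $269 ≥ min AVC, set P = MC on the rising branch: x = 13.
At P = $125 ≥ min AVC, set P = MC: x = 11. The firm stays open but cuts output.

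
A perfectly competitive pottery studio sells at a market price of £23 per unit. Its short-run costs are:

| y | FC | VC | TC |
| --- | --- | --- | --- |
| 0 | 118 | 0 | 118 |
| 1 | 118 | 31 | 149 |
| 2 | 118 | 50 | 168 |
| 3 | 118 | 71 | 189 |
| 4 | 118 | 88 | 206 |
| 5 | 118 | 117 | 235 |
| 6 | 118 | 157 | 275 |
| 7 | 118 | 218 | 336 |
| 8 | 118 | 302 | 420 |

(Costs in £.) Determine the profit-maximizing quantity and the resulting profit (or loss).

Tabulate TR − TC: y=0: -118; y=1: -126; y=2: -122; y=3: -120; y=4: -114; y=5: -120; y=6: -137; y=7: -175; y=8: -236.
Profit is maximized at y = 4. AVC there is 88/4 = £22 ≤ P, so producing beats shutting down (which would give -£118).

y = 4; profit = -£114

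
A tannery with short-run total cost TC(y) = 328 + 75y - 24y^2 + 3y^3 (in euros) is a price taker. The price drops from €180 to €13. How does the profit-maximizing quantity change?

AVC = 75 - 24y + 3y^2, minimized at y = 4 where min AVC = €27. MC = 75 - 48y + 9y^2.
With P = €180 above the shutdown price, P = MC gives y = 7.
At P = €13 < min AVC = €27, price no longer covers variable cost at any output, so the firm shuts down: y = 0.

Output falls from 7 to 0 (the firm shuts down)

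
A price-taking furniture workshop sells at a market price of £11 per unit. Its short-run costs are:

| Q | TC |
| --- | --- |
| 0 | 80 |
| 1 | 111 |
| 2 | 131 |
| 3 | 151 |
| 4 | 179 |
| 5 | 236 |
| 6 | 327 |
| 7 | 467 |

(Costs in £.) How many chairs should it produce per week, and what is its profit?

Tabulate TR − TC: Q=0: -80; Q=1: -100; Q=2: -109; Q=3: -118; Q=4: -135; Q=5: -181; Q=6: -261; Q=7: -390.
Profit is highest at Q = 0. Equivalently, the lowest AVC in the table is 71/3 ≈ £23.67 at Q = 3, and P = £11 falls below it — price never covers variable cost, so the firm shuts down and loses only its fixed cost.

Q = 0 (shut down); profit = -£80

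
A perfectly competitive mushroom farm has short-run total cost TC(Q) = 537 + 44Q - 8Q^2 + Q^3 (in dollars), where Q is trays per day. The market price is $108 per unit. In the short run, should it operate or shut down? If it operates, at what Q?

From TC, MC = TC'(Q) = 44 - 16Q + 3Q^2 and AVC = VC/Q = 44 - 8Q + Q^2.
The AVC parabola has its vertex at Q = 8/2 = 4, where AVC = 44 - 8·4 + 4^2 = $28.
P = $108 exceeds min AVC = $28, so the firm stays open.
P = MC gives -64 - 16Q + 3Q^2 = 0, with roots -8/3 and 8. Take the larger (rising MC): Q* = 8.
Check: AVC at Q = 8 is $44 ≤ P, so revenue covers variable cost.
Profit = P·Q − TC = 108·8 − 889 = -$25, a loss, but smaller than the $537 fixed cost the firm would lose by shutting down.

Produce at Q = 8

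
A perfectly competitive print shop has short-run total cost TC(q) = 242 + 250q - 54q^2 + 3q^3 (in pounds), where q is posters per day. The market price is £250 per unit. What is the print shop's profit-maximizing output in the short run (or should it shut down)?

Variable cost is VC = 250q - 54q^2 + 3q^3, so AVC = VC/q = 250 - 54q + 3q^2 and MC = dTC/dq = 250 - 108q + 9q^2.
AVC hits its minimum where MC = AVC, at q = 9, giving min AVC = 250 - 54·9 + 3·9^2 = £7.
P = £250 exceeds min AVC = £7, so the firm stays open.
Solving P = MC: -108q + 9q^2 = 0 ⇒ q = 0 or 12. On the upward-sloping branch, q* = 12.
Check: AVC at q = 12 is £34 ≤ P, so revenue covers variable cost.
Profit = P·q − TC = 250·12 − 650 = £2350.

Produce at q = 12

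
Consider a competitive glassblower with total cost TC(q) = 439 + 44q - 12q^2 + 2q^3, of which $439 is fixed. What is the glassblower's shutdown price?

The firm shuts down when price falls below the minimum of average variable cost. AVC = VC/q = 44 - 12q + 2q^2.
At the minimum of AVC, MC = AVC. MC = 44 - 24q + 6q^2; setting MC = AVC gives 4q^2 - 12q = 0, so q = 3. min AVC = 26.
So the shutdown price is $26.

$26 per unit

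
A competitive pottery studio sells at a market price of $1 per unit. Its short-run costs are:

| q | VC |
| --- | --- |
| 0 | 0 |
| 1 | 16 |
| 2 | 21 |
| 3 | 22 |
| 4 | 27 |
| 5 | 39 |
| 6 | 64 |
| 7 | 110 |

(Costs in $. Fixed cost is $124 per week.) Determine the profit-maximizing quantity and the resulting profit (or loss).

Compute π = P·q − TC at each output: q=0: -124; q=1: -139; q=2: -143; q=3: -143; q=4: -147; q=5: -158; q=6: -182; q=7: -227.
Profit is highest at q = 0. Equivalently, the lowest AVC in the table is 27/4 ≈ $6.75 at q = 4, and P = $1 falls below it — price never covers variable cost, so the firm shuts down and loses only its fixed cost.

q = 0 (shut down); profit = -$124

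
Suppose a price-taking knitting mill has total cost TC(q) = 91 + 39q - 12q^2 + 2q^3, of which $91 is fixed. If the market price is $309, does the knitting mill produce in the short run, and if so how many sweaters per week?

Variable cost is VC = 39q - 12q^2 + 2q^3, so AVC = VC/q = 39 - 12q + 2q^2 and MC = dTC/dq = 39 - 24q + 6q^2.
AVC is minimized where dAVC/dq = -12 + 4q = 0, at q = 3; min AVC = 39 - 12·3 + 2·3^2 = $21.
Since P = $309 ≥ min AVC = $21, price covers variable cost and the firm should produce.
Solving P = MC: -270 - 24q + 6q^2 = 0 ⇒ q = -5 or 9. On the upward-sloping branch, q* = 9.
Check: AVC at q = 9 is $93 ≤ P, so revenue covers variable cost.
Profit = P·q − TC = 309·9 − 928 = $1853.

Produce at q = 9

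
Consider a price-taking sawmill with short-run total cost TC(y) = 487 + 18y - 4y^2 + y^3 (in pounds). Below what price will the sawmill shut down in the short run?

£14 per unit

The firm shuts down when price falls below the minimum of average variable cost. AVC = VC/y = 18 - 4y + y^2.
dAVC/dy = -4 + 2y = 0 gives y = 2. min AVC = 18 - 4·2 + 2^2 = 14.
The firm shuts down for any P below £14.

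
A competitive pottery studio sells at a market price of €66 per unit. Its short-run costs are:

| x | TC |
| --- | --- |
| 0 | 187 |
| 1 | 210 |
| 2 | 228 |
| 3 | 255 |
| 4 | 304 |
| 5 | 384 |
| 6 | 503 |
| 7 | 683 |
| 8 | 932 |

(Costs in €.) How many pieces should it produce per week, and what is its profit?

x = 4; profit = -€40

Tabulate TR − TC: x=0: -187; x=1: -144; x=2: -96; x=3: -57; x=4: -40; x=5: -54; x=6: -107; x=7: -221; x=8: -404.
Profit is maximized at x = 4. AVC there is 117/4 = €29.25 ≤ P, so producing beats shutting down (which would give -€187).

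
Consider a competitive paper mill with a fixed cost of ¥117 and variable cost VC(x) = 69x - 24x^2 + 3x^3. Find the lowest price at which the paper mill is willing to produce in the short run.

¥21 per unit

The shutdown price is the minimum of AVC. VC = 69x - 24x^2 + 3x^3, so AVC = 69 - 24x + 3x^2.
At the minimum of AVC, MC = AVC. MC = 69 - 48x + 9x^2; setting MC = AVC gives 6x^2 - 24x = 0, so x = 4. min AVC = 21.
So the shutdown price is ¥21.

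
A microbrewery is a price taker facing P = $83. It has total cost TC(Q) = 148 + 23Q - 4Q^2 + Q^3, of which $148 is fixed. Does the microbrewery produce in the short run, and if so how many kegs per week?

Produce at Q = 6

From TC, MC = TC'(Q) = 23 - 8Q + 3Q^2 and AVC = VC/Q = 23 - 4Q + Q^2.
AVC is minimized where dAVC/dQ = -4 + 2Q = 0, at Q = 2; min AVC = 23 - 4·2 + 2^2 = $19.
P = $83 exceeds min AVC = $19, so the firm stays open.
Solving P = MC: -60 - 8Q + 3Q^2 = 0 ⇒ Q = -10/3 or 6. On the upward-sloping branch, Q* = 6.
Check: AVC at Q = 6 is $35 ≤ P, so revenue covers variable cost.
Profit = P·Q − TC = 83·6 − 358 = $140.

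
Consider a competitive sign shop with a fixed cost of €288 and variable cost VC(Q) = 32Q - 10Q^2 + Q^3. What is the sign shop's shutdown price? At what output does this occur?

€7 per unit, at Q = 5

The shutdown price is the minimum of AVC. VC = 32Q - 10Q^2 + Q^3, so AVC = 32 - 10Q + Q^2.
At the minimum of AVC, MC = AVC. MC = 32 - 20Q + 3Q^2; setting MC = AVC gives 2Q^2 - 10Q = 0, so Q = 5. min AVC = 7.
So the shutdown price is €7.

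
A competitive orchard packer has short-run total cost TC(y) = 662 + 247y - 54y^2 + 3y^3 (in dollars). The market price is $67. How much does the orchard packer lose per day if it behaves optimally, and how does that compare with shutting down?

AVC = 247 - 54y + 3y^2 has its minimum $4 at y = 9; price $67 clears that bar, so the firm operates.
With MC = 247 - 108y + 9y^2, P = MC on the upward-sloping part at y* = 10.
TR = 67·10 = 670. TC = 662 + 70 = 732. Profit = 670 − 732 = -$62.
That loss of $62 beats the $662 the firm would lose by shutting down; producing recovers $600 of fixed cost.

Profit = -$62 at y = 10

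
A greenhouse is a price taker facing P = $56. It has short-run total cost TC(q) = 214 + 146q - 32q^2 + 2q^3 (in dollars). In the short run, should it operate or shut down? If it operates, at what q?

Produce at q = 9

Strip out fixed cost: VC = 146q - 32q^2 + 2q^3. Then AVC = 146 - 32q + 2q^2 and MC = 146 - 64q + 6q^2.
AVC hits its minimum where MC = AVC, at q = 8, giving min AVC = 146 - 32·8 + 2·8^2 = $18.
P = $56 exceeds min AVC = $18, so the firm stays open.
P = MC gives 90 - 64q + 6q^2 = 0, with roots 5/3 and 9. Take the larger (rising MC): q* = 9.
Check: AVC at q = 9 is $20 ≤ P, so revenue covers variable cost.
Profit = P·q − TC = 56·9 − 394 = $110.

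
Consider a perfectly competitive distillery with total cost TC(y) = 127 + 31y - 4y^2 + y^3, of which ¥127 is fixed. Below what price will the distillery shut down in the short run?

¥27 per unit

Short-run supply begins at min AVC. From VC = 31y - 4y^2 + y^3, AVC = 31 - 4y + y^2.
At the minimum of AVC, MC = AVC. MC = 31 - 8y + 3y^2; setting MC = AVC gives 2y^2 - 4y = 0, so y = 2. min AVC = 27.
For P < ¥27 the firm produces nothing.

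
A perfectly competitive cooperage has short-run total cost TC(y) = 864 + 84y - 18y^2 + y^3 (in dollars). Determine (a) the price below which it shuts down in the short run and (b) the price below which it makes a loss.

Shutdown price = $3; break-even price = $84

AVC = 84 - 18y + y^2; minimized at y = 9, giving min AVC = $3. That is the shutdown price.
ATC = 864/y + 84 - 18y + y^2. Setting dATC/dy = −864/y^2 − 18 + 2y = 0 gives y = 12 (since 2·12^3 − 18·12^2 = 864).
min ATC = 864/12 + 84 − 18·12 + 12^2 = $84. That is the break-even price.
For $3 ≤ P < $84 the firm produces at a loss; below $3 it shuts down.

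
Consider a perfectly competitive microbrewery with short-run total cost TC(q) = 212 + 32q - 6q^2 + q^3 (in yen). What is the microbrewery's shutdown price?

¥23 per unit

Short-run supply begins at min AVC. From VC = 32q - 6q^2 + q^3, AVC = 32 - 6q + q^2.
At the minimum of AVC, MC = AVC. MC = 32 - 12q + 3q^2; setting MC = AVC gives 2q^2 - 6q = 0, so q = 3. min AVC = 23.
So the shutdown price is ¥23.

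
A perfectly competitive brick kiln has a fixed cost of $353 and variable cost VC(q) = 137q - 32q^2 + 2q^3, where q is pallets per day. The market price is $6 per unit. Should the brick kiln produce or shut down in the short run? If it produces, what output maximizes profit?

Shut down

Strip out fixed cost: VC = 137q - 32q^2 + 2q^3. Then AVC = 137 - 32q + 2q^2 and MC = 137 - 64q + 6q^2.
AVC is minimized where dAVC/dq = -32 + 4q = 0, at q = 8; min AVC = 137 - 32·8 + 2·8^2 = $9.
P = $6 lies below min AVC = $9; no output level covers variable cost.
The firm minimizes its loss by shutting down and losing only its fixed cost of $353.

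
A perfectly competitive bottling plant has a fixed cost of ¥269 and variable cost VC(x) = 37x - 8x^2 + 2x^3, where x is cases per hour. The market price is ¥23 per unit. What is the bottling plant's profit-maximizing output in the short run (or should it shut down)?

Shut down

Variable cost is VC = 37x - 8x^2 + 2x^3, so AVC = VC/x = 37 - 8x + 2x^2 and MC = dTC/dx = 37 - 16x + 6x^2.
AVC hits its minimum where MC = AVC, at x = 2, giving min AVC = 37 - 8·2 + 2·2^2 = ¥29.
Since P = ¥23 < min AVC = ¥29, price fails to cover variable cost at any output.
Best response: produce nothing and absorb the ¥269 fixed cost.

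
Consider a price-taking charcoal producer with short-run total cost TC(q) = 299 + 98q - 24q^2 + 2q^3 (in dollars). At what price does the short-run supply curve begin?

Short-run supply begins at min AVC. From VC = 98q - 24q^2 + 2q^3, AVC = 98 - 24q + 2q^2.
dAVC/dq = -24 + 4q = 0 gives q = 6. min AVC = 98 - 24·6 + 2·6^2 = 26.
So the shutdown price is $26.

$26 per unit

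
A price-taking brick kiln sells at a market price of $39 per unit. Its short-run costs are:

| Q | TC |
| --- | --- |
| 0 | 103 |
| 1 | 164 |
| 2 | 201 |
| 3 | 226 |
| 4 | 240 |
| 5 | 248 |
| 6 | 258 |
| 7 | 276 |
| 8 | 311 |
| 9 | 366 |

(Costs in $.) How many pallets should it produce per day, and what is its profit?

Q = 8; profit = $1

Profit at each row (π = 39Q − TC): Q=0: -103; Q=1: -125; Q=2: -123; Q=3: -109; Q=4: -84; Q=5: -53; Q=6: -24; Q=7: -3; Q=8: 1; Q=9: -15.
Profit is maximized at Q = 8. AVC there is 208/8 = $26 ≤ P, so producing beats shutting down (which would give -$103).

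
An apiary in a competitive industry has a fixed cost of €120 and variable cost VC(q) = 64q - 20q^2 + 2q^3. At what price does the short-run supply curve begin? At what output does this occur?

€14 per unit, at q = 5

Short-run supply begins at min AVC. From VC = 64q - 20q^2 + 2q^3, AVC = 64 - 20q + 2q^2.
dAVC/dq = -20 + 4q = 0 gives q = 5. min AVC = 64 - 20·5 + 2·5^2 = 14.
The firm shuts down for any P below €14.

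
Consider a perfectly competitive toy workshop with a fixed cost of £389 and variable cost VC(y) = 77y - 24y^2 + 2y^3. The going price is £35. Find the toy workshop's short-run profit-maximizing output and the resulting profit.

Profit = -£193 at y = 7

AVC = 77 - 24y + 2y^2; min AVC = £5 at y = 6. Since P = £35 ≥ min AVC, the firm produces.
MC = 77 - 48y + 6y^2. Setting P = MC and taking the root on the rising branch gives y* = 7.
TR = 35·7 = 245. TC = 389 + 49 = 438. Profit = 245 − 438 = -£193.
By producing, the firm covers all variable cost plus £196 of fixed cost; shutting down would lose the full £389.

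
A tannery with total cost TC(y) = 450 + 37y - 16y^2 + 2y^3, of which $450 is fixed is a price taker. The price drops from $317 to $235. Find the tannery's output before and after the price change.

Output falls from 10 to 9

AVC = 37 - 16y + 2y^2, minimized at y = 4 where min AVC = $5. MC = 37 - 32y + 6y^2.
At P = $317 ≥ min AVC, set P = MC on the rising branch: y = 10.
At P = $235 ≥ min AVC, set P = MC: y = 9. The firm stays open but cuts output.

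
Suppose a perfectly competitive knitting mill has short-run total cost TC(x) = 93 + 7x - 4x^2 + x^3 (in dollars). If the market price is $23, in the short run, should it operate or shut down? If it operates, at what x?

Produce at x = 4

From TC, MC = TC'(x) = 7 - 8x + 3x^2 and AVC = VC/x = 7 - 4x + x^2.
AVC hits its minimum where MC = AVC, at x = 2, giving min AVC = 7 - 4·2 + 2^2 = $3.
P = $23 exceeds min AVC = $3, so the firm stays open.
Set P = MC: 23 = 7 - 8x + 3x^2 → -16 - 8x + 3x^2 = 0. The roots are x = -4/3 and x = 4; the profit-maximizing output is on the rising part of MC, so x* = 4.
Check: AVC at x = 4 is $7 ≤ P, so revenue covers variable cost.
Profit = P·x − TC = 23·4 − 121 = -$29, a loss, but smaller than the $93 fixed cost the firm would lose by shutting down.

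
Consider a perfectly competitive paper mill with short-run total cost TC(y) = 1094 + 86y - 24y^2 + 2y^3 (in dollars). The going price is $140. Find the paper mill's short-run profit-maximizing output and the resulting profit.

AVC = 86 - 24y + 2y^2 has its minimum $14 at y = 6; price $140 clears that bar, so the firm operates.
With MC = 86 - 48y + 6y^2, P = MC on the upward-sloping part at y* = 9.
TR = 140·9 = 1260. TC = 1094 + 288 = 1382. Profit = 1260 − 1382 = -$122.
That loss of $122 beats the $1094 the firm would lose by shutting down; producing recovers $972 of fixed cost.

Profit = -$122 at y = 9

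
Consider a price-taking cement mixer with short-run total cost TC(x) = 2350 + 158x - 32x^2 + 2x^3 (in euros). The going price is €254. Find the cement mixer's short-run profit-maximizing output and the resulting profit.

AVC = 158 - 32x + 2x^2; min AVC = €30 at x = 8. Since P = €254 ≥ min AVC, the firm produces.
MC = 158 - 64x + 6x^2. Setting P = MC and taking the root on the rising branch gives x* = 12.
TR = 254·12 = 3048. TC = 2350 + 744 = 3094. Profit = 3048 − 3094 = -€46.
By producing, the firm covers all variable cost plus €2304 of fixed cost; shutting down would lose the full €2350.

Profit = -€46 at x = 12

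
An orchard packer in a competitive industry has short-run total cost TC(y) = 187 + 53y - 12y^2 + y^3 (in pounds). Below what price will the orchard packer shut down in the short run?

Short-run supply begins at min AVC. From VC = 53y - 12y^2 + y^3, AVC = 53 - 12y + y^2.
At the minimum of AVC, MC = AVC. MC = 53 - 24y + 3y^2; setting MC = AVC gives 2y^2 - 12y = 0, so y = 6. min AVC = 17.
For P < £17 the firm produces nothing.

£17 per unit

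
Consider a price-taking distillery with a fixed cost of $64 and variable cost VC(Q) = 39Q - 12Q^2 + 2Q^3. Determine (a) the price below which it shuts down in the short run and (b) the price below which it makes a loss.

Shutdown price = min AVC. AVC = 39 - 12Q + 2Q^2, with vertex at Q = 3 and minimum $21.
ATC = 64/Q + 39 - 12Q + 2Q^2. Setting dATC/dQ = −64/Q^2 − 12 + 4Q = 0 gives Q = 4 (since 4·4^3 − 12·4^2 = 64).
min ATC = 64/4 + 39 − 12·4 + 2·4^2 = $39. That is the break-even price.
Between these two prices the firm operates at a loss; above $39 it earns a profit.

Shutdown price = $21; break-even price = $39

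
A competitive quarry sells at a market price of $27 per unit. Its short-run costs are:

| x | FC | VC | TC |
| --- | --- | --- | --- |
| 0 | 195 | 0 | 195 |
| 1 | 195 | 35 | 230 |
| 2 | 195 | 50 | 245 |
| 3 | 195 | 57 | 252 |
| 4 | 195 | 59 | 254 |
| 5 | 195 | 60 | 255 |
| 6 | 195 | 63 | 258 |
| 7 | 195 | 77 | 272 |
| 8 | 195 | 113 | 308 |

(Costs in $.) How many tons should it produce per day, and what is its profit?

x = 7; profit = -$83

Profit at each row (π = 27x − TC): x=0: -195; x=1: -203; x=2: -191; x=3: -171; x=4: -146; x=5: -120; x=6: -96; x=7: -83; x=8: -92.
Profit is maximized at x = 7. AVC there is 77/7 = $11 ≤ P, so producing beats shutting down (which would give -$195).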